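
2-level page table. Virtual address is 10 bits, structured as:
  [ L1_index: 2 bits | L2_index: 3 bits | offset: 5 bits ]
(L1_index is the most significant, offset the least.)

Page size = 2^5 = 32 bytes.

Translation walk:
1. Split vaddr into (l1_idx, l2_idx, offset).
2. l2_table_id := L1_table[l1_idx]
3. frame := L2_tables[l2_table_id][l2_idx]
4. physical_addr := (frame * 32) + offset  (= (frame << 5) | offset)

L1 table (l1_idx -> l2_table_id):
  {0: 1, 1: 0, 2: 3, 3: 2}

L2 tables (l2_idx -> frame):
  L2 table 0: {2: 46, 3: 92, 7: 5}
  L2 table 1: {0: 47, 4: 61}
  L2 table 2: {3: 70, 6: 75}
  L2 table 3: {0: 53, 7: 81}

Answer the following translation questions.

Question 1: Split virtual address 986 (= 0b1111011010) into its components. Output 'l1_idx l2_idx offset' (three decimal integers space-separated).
vaddr = 986 = 0b1111011010
  top 2 bits -> l1_idx = 3
  next 3 bits -> l2_idx = 6
  bottom 5 bits -> offset = 26

Answer: 3 6 26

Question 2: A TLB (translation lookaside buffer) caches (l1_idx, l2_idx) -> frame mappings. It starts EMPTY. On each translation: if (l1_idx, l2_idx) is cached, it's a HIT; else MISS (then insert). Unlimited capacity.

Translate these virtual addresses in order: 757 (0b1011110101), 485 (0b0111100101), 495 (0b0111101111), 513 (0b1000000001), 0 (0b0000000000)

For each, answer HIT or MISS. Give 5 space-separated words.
vaddr=757: (2,7) not in TLB -> MISS, insert
vaddr=485: (1,7) not in TLB -> MISS, insert
vaddr=495: (1,7) in TLB -> HIT
vaddr=513: (2,0) not in TLB -> MISS, insert
vaddr=0: (0,0) not in TLB -> MISS, insert

Answer: MISS MISS HIT MISS MISS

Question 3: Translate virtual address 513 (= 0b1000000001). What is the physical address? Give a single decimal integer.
Answer: 1697

Derivation:
vaddr = 513 = 0b1000000001
Split: l1_idx=2, l2_idx=0, offset=1
L1[2] = 3
L2[3][0] = 53
paddr = 53 * 32 + 1 = 1697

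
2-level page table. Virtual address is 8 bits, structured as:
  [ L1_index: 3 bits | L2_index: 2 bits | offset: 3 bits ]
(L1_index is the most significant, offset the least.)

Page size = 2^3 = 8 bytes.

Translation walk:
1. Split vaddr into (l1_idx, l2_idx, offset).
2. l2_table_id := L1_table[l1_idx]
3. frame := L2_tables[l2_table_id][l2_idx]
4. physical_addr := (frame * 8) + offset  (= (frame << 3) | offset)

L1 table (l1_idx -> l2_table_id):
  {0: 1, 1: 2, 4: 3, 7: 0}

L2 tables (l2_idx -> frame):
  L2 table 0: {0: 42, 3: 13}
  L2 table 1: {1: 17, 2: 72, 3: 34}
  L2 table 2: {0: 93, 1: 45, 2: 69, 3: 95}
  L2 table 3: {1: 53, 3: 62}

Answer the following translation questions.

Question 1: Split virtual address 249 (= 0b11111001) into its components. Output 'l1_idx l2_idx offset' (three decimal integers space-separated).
vaddr = 249 = 0b11111001
  top 3 bits -> l1_idx = 7
  next 2 bits -> l2_idx = 3
  bottom 3 bits -> offset = 1

Answer: 7 3 1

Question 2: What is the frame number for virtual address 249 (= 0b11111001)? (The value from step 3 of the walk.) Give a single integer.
Answer: 13

Derivation:
vaddr = 249: l1_idx=7, l2_idx=3
L1[7] = 0; L2[0][3] = 13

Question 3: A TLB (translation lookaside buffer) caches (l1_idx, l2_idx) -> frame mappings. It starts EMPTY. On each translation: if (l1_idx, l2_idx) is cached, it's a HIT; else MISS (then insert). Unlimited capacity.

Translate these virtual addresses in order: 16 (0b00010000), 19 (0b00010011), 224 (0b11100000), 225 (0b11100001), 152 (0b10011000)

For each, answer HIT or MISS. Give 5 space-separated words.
Answer: MISS HIT MISS HIT MISS

Derivation:
vaddr=16: (0,2) not in TLB -> MISS, insert
vaddr=19: (0,2) in TLB -> HIT
vaddr=224: (7,0) not in TLB -> MISS, insert
vaddr=225: (7,0) in TLB -> HIT
vaddr=152: (4,3) not in TLB -> MISS, insert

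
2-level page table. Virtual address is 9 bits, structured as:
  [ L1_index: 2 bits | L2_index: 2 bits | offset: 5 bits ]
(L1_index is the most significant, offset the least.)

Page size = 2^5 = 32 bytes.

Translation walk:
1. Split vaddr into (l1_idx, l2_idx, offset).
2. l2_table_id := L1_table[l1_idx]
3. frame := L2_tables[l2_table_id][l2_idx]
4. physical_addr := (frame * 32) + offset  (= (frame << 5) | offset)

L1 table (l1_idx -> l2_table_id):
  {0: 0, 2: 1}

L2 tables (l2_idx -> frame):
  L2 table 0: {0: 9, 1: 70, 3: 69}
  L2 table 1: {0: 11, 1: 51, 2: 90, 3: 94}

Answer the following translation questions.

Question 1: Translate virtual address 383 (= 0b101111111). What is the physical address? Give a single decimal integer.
vaddr = 383 = 0b101111111
Split: l1_idx=2, l2_idx=3, offset=31
L1[2] = 1
L2[1][3] = 94
paddr = 94 * 32 + 31 = 3039

Answer: 3039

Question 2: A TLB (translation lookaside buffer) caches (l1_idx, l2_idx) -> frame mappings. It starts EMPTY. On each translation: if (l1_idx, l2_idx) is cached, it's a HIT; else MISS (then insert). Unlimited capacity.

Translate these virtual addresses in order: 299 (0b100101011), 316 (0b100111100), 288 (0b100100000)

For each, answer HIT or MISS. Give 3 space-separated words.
vaddr=299: (2,1) not in TLB -> MISS, insert
vaddr=316: (2,1) in TLB -> HIT
vaddr=288: (2,1) in TLB -> HIT

Answer: MISS HIT HIT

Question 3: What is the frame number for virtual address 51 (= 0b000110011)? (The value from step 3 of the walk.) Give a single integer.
vaddr = 51: l1_idx=0, l2_idx=1
L1[0] = 0; L2[0][1] = 70

Answer: 70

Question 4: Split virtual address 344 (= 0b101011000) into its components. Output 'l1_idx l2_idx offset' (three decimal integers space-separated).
vaddr = 344 = 0b101011000
  top 2 bits -> l1_idx = 2
  next 2 bits -> l2_idx = 2
  bottom 5 bits -> offset = 24

Answer: 2 2 24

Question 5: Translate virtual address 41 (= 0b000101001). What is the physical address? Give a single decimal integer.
vaddr = 41 = 0b000101001
Split: l1_idx=0, l2_idx=1, offset=9
L1[0] = 0
L2[0][1] = 70
paddr = 70 * 32 + 9 = 2249

Answer: 2249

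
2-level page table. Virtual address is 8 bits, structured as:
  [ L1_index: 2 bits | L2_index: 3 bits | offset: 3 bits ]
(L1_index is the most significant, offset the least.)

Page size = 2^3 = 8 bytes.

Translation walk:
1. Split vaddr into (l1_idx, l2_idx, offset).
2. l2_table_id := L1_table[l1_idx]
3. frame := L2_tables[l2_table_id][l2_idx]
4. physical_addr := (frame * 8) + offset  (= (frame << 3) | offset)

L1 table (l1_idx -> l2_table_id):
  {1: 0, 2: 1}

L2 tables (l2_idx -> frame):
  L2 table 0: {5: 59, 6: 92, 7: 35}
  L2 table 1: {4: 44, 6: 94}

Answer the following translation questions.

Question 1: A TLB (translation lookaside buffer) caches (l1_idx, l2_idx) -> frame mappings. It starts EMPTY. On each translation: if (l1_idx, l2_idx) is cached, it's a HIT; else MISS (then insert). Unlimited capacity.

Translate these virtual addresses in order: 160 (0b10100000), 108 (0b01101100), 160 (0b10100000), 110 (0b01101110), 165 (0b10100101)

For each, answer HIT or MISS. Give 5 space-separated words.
Answer: MISS MISS HIT HIT HIT

Derivation:
vaddr=160: (2,4) not in TLB -> MISS, insert
vaddr=108: (1,5) not in TLB -> MISS, insert
vaddr=160: (2,4) in TLB -> HIT
vaddr=110: (1,5) in TLB -> HIT
vaddr=165: (2,4) in TLB -> HIT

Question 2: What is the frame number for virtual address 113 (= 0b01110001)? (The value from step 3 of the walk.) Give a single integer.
Answer: 92

Derivation:
vaddr = 113: l1_idx=1, l2_idx=6
L1[1] = 0; L2[0][6] = 92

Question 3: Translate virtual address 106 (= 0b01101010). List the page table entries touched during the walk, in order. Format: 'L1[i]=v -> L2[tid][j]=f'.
vaddr = 106 = 0b01101010
Split: l1_idx=1, l2_idx=5, offset=2

Answer: L1[1]=0 -> L2[0][5]=59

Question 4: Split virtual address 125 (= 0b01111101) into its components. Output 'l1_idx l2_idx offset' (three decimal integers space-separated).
Answer: 1 7 5

Derivation:
vaddr = 125 = 0b01111101
  top 2 bits -> l1_idx = 1
  next 3 bits -> l2_idx = 7
  bottom 3 bits -> offset = 5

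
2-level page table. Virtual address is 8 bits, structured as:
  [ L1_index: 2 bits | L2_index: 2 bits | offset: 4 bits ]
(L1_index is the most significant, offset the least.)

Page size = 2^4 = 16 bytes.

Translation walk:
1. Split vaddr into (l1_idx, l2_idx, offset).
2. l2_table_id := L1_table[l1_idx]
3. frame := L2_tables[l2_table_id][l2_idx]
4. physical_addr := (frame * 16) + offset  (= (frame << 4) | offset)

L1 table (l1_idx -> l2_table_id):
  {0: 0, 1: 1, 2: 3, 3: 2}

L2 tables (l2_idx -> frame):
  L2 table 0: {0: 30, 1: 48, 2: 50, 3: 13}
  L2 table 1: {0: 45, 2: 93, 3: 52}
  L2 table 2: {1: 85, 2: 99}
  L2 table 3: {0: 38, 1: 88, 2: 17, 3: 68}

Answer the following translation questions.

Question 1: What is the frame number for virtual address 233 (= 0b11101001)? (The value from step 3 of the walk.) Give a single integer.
Answer: 99

Derivation:
vaddr = 233: l1_idx=3, l2_idx=2
L1[3] = 2; L2[2][2] = 99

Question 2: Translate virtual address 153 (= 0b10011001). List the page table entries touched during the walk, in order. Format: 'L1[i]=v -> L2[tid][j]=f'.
Answer: L1[2]=3 -> L2[3][1]=88

Derivation:
vaddr = 153 = 0b10011001
Split: l1_idx=2, l2_idx=1, offset=9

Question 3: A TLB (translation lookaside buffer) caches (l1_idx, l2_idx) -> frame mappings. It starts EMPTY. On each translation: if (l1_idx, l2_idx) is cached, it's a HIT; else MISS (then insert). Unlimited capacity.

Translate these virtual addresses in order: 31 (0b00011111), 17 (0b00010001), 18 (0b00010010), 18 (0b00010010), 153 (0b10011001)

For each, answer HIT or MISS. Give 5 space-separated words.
Answer: MISS HIT HIT HIT MISS

Derivation:
vaddr=31: (0,1) not in TLB -> MISS, insert
vaddr=17: (0,1) in TLB -> HIT
vaddr=18: (0,1) in TLB -> HIT
vaddr=18: (0,1) in TLB -> HIT
vaddr=153: (2,1) not in TLB -> MISS, insert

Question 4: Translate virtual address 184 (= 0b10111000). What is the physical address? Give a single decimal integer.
vaddr = 184 = 0b10111000
Split: l1_idx=2, l2_idx=3, offset=8
L1[2] = 3
L2[3][3] = 68
paddr = 68 * 16 + 8 = 1096

Answer: 1096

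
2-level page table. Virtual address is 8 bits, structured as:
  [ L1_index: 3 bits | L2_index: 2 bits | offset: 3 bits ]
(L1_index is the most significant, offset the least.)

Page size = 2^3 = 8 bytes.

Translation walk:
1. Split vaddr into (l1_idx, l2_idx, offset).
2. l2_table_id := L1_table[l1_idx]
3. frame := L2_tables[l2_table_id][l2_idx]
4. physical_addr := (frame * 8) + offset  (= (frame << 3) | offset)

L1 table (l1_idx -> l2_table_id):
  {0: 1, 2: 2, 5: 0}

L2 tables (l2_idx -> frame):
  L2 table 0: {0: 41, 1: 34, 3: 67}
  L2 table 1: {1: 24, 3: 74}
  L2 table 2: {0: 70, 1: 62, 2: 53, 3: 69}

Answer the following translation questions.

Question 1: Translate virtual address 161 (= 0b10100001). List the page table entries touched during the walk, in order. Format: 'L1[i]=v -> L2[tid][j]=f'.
vaddr = 161 = 0b10100001
Split: l1_idx=5, l2_idx=0, offset=1

Answer: L1[5]=0 -> L2[0][0]=41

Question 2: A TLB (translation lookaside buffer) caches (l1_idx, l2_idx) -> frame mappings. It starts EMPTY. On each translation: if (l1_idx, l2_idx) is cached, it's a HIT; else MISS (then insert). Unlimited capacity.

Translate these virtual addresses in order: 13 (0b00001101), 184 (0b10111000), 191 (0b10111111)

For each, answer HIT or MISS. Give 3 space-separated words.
vaddr=13: (0,1) not in TLB -> MISS, insert
vaddr=184: (5,3) not in TLB -> MISS, insert
vaddr=191: (5,3) in TLB -> HIT

Answer: MISS MISS HIT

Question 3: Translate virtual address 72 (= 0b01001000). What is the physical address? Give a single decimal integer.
vaddr = 72 = 0b01001000
Split: l1_idx=2, l2_idx=1, offset=0
L1[2] = 2
L2[2][1] = 62
paddr = 62 * 8 + 0 = 496

Answer: 496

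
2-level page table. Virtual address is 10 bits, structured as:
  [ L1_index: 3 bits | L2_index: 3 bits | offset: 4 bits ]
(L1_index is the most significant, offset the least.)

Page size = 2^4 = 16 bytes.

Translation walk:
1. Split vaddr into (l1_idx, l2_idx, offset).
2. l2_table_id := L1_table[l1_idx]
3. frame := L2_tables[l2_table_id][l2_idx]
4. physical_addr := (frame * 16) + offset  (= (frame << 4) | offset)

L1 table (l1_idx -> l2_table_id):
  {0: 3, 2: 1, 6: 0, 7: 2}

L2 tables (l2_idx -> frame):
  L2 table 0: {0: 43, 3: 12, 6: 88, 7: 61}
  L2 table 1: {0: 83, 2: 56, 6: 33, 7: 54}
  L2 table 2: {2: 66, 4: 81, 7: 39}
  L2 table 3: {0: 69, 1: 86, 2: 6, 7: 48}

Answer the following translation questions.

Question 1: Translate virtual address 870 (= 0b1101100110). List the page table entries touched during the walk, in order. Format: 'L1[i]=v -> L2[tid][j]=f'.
vaddr = 870 = 0b1101100110
Split: l1_idx=6, l2_idx=6, offset=6

Answer: L1[6]=0 -> L2[0][6]=88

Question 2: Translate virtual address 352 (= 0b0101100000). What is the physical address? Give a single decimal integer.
Answer: 528

Derivation:
vaddr = 352 = 0b0101100000
Split: l1_idx=2, l2_idx=6, offset=0
L1[2] = 1
L2[1][6] = 33
paddr = 33 * 16 + 0 = 528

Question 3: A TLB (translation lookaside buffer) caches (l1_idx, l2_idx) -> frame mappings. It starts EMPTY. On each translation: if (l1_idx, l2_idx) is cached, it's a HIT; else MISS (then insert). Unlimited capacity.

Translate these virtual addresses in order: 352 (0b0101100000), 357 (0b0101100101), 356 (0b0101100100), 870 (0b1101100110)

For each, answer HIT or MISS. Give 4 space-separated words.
vaddr=352: (2,6) not in TLB -> MISS, insert
vaddr=357: (2,6) in TLB -> HIT
vaddr=356: (2,6) in TLB -> HIT
vaddr=870: (6,6) not in TLB -> MISS, insert

Answer: MISS HIT HIT MISS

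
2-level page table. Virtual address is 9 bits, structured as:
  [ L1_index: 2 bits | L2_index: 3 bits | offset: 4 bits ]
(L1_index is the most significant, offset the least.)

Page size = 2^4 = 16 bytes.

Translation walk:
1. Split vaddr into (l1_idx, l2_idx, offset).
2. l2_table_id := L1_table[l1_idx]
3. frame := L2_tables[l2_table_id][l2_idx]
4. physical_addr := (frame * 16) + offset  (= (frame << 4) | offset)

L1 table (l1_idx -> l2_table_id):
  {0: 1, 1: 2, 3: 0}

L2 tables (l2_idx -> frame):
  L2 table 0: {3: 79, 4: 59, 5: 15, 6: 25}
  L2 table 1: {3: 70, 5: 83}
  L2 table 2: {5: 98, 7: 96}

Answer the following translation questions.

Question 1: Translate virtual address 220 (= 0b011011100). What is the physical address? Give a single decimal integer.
vaddr = 220 = 0b011011100
Split: l1_idx=1, l2_idx=5, offset=12
L1[1] = 2
L2[2][5] = 98
paddr = 98 * 16 + 12 = 1580

Answer: 1580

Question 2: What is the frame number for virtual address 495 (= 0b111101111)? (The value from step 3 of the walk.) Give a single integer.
Answer: 25

Derivation:
vaddr = 495: l1_idx=3, l2_idx=6
L1[3] = 0; L2[0][6] = 25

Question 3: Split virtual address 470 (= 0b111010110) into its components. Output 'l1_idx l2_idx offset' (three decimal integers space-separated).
vaddr = 470 = 0b111010110
  top 2 bits -> l1_idx = 3
  next 3 bits -> l2_idx = 5
  bottom 4 bits -> offset = 6

Answer: 3 5 6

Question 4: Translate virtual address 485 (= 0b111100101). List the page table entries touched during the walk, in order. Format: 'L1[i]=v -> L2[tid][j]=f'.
vaddr = 485 = 0b111100101
Split: l1_idx=3, l2_idx=6, offset=5

Answer: L1[3]=0 -> L2[0][6]=25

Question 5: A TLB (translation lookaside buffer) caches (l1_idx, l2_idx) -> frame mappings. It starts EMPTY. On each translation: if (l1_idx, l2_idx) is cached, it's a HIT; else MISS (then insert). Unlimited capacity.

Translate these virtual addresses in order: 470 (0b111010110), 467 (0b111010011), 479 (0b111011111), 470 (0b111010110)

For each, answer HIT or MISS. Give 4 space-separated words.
vaddr=470: (3,5) not in TLB -> MISS, insert
vaddr=467: (3,5) in TLB -> HIT
vaddr=479: (3,5) in TLB -> HIT
vaddr=470: (3,5) in TLB -> HIT

Answer: MISS HIT HIT HIT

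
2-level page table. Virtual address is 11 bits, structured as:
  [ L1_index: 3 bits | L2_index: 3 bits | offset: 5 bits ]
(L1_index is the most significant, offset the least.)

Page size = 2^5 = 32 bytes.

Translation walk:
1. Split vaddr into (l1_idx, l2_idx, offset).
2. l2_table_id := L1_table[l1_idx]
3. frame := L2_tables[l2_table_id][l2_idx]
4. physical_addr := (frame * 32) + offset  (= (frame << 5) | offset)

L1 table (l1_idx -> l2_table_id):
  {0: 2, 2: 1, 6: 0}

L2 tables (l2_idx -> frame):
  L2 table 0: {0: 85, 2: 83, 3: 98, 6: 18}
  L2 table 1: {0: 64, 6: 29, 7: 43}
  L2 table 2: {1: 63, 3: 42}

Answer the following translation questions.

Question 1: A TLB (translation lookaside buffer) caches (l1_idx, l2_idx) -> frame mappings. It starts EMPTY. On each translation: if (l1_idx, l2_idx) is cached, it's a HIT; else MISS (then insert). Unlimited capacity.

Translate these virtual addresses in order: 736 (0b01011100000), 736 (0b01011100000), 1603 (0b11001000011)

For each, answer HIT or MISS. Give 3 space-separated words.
vaddr=736: (2,7) not in TLB -> MISS, insert
vaddr=736: (2,7) in TLB -> HIT
vaddr=1603: (6,2) not in TLB -> MISS, insert

Answer: MISS HIT MISS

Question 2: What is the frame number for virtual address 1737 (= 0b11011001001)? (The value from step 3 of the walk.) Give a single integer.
Answer: 18

Derivation:
vaddr = 1737: l1_idx=6, l2_idx=6
L1[6] = 0; L2[0][6] = 18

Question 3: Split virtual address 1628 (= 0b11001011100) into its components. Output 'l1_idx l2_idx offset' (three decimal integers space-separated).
vaddr = 1628 = 0b11001011100
  top 3 bits -> l1_idx = 6
  next 3 bits -> l2_idx = 2
  bottom 5 bits -> offset = 28

Answer: 6 2 28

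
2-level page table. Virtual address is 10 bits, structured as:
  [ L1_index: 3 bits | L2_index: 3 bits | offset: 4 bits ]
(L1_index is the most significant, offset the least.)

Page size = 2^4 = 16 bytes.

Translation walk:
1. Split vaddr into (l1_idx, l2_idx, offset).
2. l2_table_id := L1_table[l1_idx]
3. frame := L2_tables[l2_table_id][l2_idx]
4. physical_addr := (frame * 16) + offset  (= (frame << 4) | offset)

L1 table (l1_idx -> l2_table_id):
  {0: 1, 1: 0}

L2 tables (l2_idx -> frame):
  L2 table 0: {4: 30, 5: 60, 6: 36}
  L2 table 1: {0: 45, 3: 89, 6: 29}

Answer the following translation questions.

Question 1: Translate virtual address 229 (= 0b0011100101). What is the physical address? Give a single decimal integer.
Answer: 581

Derivation:
vaddr = 229 = 0b0011100101
Split: l1_idx=1, l2_idx=6, offset=5
L1[1] = 0
L2[0][6] = 36
paddr = 36 * 16 + 5 = 581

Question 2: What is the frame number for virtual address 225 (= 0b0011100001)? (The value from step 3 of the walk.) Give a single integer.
Answer: 36

Derivation:
vaddr = 225: l1_idx=1, l2_idx=6
L1[1] = 0; L2[0][6] = 36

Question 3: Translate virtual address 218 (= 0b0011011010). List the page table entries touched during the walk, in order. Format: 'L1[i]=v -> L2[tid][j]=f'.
vaddr = 218 = 0b0011011010
Split: l1_idx=1, l2_idx=5, offset=10

Answer: L1[1]=0 -> L2[0][5]=60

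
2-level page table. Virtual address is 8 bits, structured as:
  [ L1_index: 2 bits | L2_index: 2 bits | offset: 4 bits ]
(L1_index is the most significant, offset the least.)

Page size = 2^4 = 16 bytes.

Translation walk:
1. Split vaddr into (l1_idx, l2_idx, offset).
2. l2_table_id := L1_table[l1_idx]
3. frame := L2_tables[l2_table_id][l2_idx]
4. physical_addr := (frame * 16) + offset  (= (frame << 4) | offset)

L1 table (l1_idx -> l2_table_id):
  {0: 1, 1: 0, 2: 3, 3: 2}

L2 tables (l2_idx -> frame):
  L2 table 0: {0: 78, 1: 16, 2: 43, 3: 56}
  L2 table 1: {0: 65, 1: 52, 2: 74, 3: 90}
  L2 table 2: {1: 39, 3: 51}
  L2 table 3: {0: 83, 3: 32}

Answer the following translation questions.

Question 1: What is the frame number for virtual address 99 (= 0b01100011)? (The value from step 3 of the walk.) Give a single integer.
vaddr = 99: l1_idx=1, l2_idx=2
L1[1] = 0; L2[0][2] = 43

Answer: 43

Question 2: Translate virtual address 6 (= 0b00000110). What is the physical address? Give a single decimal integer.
vaddr = 6 = 0b00000110
Split: l1_idx=0, l2_idx=0, offset=6
L1[0] = 1
L2[1][0] = 65
paddr = 65 * 16 + 6 = 1046

Answer: 1046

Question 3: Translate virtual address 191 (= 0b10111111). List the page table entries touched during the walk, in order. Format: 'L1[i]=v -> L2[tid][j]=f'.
Answer: L1[2]=3 -> L2[3][3]=32

Derivation:
vaddr = 191 = 0b10111111
Split: l1_idx=2, l2_idx=3, offset=15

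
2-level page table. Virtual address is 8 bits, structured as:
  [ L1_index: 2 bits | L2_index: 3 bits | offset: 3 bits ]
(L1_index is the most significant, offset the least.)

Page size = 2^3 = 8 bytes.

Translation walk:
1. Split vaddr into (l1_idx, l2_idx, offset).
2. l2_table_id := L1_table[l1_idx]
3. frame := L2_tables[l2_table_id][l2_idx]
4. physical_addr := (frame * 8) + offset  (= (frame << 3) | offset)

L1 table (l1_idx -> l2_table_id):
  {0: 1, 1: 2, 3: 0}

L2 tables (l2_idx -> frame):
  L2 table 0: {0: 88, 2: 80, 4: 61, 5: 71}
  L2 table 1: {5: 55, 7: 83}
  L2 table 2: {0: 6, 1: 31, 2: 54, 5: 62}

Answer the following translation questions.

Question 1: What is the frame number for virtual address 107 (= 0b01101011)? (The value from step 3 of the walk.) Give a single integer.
vaddr = 107: l1_idx=1, l2_idx=5
L1[1] = 2; L2[2][5] = 62

Answer: 62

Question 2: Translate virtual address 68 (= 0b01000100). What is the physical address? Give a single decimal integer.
vaddr = 68 = 0b01000100
Split: l1_idx=1, l2_idx=0, offset=4
L1[1] = 2
L2[2][0] = 6
paddr = 6 * 8 + 4 = 52

Answer: 52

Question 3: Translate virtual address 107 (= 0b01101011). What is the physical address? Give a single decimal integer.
vaddr = 107 = 0b01101011
Split: l1_idx=1, l2_idx=5, offset=3
L1[1] = 2
L2[2][5] = 62
paddr = 62 * 8 + 3 = 499

Answer: 499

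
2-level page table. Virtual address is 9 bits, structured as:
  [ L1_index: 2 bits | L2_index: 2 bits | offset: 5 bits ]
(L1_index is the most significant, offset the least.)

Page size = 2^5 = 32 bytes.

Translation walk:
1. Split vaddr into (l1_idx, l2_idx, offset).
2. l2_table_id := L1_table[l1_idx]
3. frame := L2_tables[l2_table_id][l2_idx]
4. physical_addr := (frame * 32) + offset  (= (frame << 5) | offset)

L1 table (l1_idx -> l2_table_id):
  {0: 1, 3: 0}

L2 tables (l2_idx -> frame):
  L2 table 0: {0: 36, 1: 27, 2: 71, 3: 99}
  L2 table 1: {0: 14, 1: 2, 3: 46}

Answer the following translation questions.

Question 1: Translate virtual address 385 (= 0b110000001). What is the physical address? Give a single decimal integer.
Answer: 1153

Derivation:
vaddr = 385 = 0b110000001
Split: l1_idx=3, l2_idx=0, offset=1
L1[3] = 0
L2[0][0] = 36
paddr = 36 * 32 + 1 = 1153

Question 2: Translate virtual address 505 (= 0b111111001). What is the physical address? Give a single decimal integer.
Answer: 3193

Derivation:
vaddr = 505 = 0b111111001
Split: l1_idx=3, l2_idx=3, offset=25
L1[3] = 0
L2[0][3] = 99
paddr = 99 * 32 + 25 = 3193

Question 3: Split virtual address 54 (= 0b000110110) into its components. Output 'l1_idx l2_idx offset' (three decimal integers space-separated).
Answer: 0 1 22

Derivation:
vaddr = 54 = 0b000110110
  top 2 bits -> l1_idx = 0
  next 2 bits -> l2_idx = 1
  bottom 5 bits -> offset = 22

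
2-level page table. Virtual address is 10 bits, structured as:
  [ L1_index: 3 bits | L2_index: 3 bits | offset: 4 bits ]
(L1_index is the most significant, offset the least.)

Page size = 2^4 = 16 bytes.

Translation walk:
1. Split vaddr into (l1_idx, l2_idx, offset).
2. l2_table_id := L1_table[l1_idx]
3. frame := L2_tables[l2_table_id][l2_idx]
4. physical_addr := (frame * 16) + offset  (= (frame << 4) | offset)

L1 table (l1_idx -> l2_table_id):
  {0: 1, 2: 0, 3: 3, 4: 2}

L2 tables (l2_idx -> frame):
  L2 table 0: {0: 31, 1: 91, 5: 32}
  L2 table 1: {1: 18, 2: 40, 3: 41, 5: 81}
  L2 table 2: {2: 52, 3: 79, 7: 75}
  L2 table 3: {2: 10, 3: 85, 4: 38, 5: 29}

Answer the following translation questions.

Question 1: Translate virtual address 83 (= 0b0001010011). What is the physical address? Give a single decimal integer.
vaddr = 83 = 0b0001010011
Split: l1_idx=0, l2_idx=5, offset=3
L1[0] = 1
L2[1][5] = 81
paddr = 81 * 16 + 3 = 1299

Answer: 1299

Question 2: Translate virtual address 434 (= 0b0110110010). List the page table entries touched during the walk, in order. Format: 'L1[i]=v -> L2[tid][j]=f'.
Answer: L1[3]=3 -> L2[3][3]=85

Derivation:
vaddr = 434 = 0b0110110010
Split: l1_idx=3, l2_idx=3, offset=2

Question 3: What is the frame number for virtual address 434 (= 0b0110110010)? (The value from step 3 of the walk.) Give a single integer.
vaddr = 434: l1_idx=3, l2_idx=3
L1[3] = 3; L2[3][3] = 85

Answer: 85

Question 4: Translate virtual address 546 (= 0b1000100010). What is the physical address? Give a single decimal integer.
Answer: 834

Derivation:
vaddr = 546 = 0b1000100010
Split: l1_idx=4, l2_idx=2, offset=2
L1[4] = 2
L2[2][2] = 52
paddr = 52 * 16 + 2 = 834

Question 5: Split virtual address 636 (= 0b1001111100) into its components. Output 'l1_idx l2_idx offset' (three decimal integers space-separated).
vaddr = 636 = 0b1001111100
  top 3 bits -> l1_idx = 4
  next 3 bits -> l2_idx = 7
  bottom 4 bits -> offset = 12

Answer: 4 7 12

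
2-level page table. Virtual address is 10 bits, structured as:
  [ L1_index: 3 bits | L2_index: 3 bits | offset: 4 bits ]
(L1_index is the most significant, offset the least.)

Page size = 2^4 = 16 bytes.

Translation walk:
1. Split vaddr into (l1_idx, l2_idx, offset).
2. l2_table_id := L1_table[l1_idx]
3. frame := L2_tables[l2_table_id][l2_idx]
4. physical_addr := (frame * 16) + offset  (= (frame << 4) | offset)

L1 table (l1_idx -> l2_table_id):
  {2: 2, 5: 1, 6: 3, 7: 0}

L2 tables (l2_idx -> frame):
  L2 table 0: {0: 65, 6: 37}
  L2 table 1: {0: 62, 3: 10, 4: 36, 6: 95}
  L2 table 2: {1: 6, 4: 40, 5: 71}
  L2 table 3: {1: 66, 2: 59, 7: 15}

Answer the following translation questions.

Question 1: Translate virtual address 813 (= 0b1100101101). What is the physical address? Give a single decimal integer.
Answer: 957

Derivation:
vaddr = 813 = 0b1100101101
Split: l1_idx=6, l2_idx=2, offset=13
L1[6] = 3
L2[3][2] = 59
paddr = 59 * 16 + 13 = 957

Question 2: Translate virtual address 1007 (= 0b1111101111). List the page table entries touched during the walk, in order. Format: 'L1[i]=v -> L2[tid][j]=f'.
Answer: L1[7]=0 -> L2[0][6]=37

Derivation:
vaddr = 1007 = 0b1111101111
Split: l1_idx=7, l2_idx=6, offset=15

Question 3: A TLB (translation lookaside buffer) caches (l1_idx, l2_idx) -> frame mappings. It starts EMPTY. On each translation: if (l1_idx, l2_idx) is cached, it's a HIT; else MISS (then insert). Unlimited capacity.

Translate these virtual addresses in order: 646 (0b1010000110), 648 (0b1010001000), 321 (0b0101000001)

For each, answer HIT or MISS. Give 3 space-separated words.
vaddr=646: (5,0) not in TLB -> MISS, insert
vaddr=648: (5,0) in TLB -> HIT
vaddr=321: (2,4) not in TLB -> MISS, insert

Answer: MISS HIT MISS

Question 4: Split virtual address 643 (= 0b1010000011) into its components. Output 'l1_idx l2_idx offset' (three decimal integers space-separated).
vaddr = 643 = 0b1010000011
  top 3 bits -> l1_idx = 5
  next 3 bits -> l2_idx = 0
  bottom 4 bits -> offset = 3

Answer: 5 0 3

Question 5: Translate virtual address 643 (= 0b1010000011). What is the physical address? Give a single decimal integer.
vaddr = 643 = 0b1010000011
Split: l1_idx=5, l2_idx=0, offset=3
L1[5] = 1
L2[1][0] = 62
paddr = 62 * 16 + 3 = 995

Answer: 995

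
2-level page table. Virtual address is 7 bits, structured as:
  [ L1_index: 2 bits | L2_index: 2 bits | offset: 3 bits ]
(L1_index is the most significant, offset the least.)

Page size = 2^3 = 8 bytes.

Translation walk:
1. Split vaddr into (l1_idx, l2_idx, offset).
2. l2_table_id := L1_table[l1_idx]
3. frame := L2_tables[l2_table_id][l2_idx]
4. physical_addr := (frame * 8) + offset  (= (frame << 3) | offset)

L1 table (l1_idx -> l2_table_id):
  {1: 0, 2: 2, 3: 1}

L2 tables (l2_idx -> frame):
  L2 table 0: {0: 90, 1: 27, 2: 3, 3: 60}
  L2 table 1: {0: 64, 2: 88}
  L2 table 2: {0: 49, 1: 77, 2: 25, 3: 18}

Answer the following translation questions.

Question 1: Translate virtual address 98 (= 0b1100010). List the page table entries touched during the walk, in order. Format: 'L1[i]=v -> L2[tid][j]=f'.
vaddr = 98 = 0b1100010
Split: l1_idx=3, l2_idx=0, offset=2

Answer: L1[3]=1 -> L2[1][0]=64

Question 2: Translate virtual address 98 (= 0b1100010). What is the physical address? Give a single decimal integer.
Answer: 514

Derivation:
vaddr = 98 = 0b1100010
Split: l1_idx=3, l2_idx=0, offset=2
L1[3] = 1
L2[1][0] = 64
paddr = 64 * 8 + 2 = 514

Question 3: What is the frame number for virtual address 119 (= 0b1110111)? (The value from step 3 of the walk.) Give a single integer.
vaddr = 119: l1_idx=3, l2_idx=2
L1[3] = 1; L2[1][2] = 88

Answer: 88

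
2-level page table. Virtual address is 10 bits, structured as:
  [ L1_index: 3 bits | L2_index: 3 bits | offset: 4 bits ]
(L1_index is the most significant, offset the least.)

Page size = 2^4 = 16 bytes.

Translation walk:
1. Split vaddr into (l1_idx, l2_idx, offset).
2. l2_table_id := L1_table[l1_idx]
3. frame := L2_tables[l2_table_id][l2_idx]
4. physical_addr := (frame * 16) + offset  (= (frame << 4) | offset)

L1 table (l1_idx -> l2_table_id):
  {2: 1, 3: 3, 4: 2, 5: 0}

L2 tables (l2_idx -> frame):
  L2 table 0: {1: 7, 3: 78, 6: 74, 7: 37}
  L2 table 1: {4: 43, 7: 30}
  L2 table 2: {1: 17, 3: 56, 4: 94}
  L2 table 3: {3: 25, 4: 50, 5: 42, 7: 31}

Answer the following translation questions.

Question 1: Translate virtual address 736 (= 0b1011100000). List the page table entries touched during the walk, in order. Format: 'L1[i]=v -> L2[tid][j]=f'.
Answer: L1[5]=0 -> L2[0][6]=74

Derivation:
vaddr = 736 = 0b1011100000
Split: l1_idx=5, l2_idx=6, offset=0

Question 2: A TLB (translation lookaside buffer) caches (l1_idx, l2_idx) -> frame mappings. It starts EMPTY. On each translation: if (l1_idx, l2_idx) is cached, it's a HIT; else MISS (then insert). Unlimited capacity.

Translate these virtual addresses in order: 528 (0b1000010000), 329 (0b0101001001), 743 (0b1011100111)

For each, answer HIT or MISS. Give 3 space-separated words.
Answer: MISS MISS MISS

Derivation:
vaddr=528: (4,1) not in TLB -> MISS, insert
vaddr=329: (2,4) not in TLB -> MISS, insert
vaddr=743: (5,6) not in TLB -> MISS, insert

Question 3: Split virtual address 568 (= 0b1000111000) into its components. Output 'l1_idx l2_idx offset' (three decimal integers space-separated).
vaddr = 568 = 0b1000111000
  top 3 bits -> l1_idx = 4
  next 3 bits -> l2_idx = 3
  bottom 4 bits -> offset = 8

Answer: 4 3 8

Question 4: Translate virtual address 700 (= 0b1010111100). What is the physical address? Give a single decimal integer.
Answer: 1260

Derivation:
vaddr = 700 = 0b1010111100
Split: l1_idx=5, l2_idx=3, offset=12
L1[5] = 0
L2[0][3] = 78
paddr = 78 * 16 + 12 = 1260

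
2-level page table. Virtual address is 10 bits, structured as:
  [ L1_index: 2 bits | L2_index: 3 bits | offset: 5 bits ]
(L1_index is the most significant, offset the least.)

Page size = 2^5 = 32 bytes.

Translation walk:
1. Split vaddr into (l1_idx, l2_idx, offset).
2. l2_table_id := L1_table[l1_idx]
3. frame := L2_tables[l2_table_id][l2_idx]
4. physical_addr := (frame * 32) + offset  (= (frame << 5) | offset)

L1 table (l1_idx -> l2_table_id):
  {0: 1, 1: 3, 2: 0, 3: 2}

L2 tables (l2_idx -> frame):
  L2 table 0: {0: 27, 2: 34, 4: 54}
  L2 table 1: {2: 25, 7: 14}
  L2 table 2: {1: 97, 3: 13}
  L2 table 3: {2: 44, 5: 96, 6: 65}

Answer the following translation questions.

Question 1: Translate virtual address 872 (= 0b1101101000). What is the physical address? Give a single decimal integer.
vaddr = 872 = 0b1101101000
Split: l1_idx=3, l2_idx=3, offset=8
L1[3] = 2
L2[2][3] = 13
paddr = 13 * 32 + 8 = 424

Answer: 424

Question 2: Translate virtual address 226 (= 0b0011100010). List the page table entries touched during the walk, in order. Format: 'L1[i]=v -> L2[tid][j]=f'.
Answer: L1[0]=1 -> L2[1][7]=14

Derivation:
vaddr = 226 = 0b0011100010
Split: l1_idx=0, l2_idx=7, offset=2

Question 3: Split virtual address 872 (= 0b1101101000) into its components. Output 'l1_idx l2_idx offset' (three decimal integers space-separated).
Answer: 3 3 8

Derivation:
vaddr = 872 = 0b1101101000
  top 2 bits -> l1_idx = 3
  next 3 bits -> l2_idx = 3
  bottom 5 bits -> offset = 8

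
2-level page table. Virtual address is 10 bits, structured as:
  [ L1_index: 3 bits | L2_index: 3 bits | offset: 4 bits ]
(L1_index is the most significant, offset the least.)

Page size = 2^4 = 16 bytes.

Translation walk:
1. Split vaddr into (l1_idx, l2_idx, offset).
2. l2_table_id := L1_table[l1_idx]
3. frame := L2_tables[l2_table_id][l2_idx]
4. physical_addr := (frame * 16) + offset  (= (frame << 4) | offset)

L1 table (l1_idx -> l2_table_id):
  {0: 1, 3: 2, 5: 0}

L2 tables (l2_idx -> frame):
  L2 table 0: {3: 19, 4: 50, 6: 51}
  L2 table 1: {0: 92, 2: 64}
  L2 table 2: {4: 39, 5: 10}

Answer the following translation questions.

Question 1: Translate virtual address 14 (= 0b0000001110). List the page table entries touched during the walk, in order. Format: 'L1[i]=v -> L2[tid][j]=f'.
vaddr = 14 = 0b0000001110
Split: l1_idx=0, l2_idx=0, offset=14

Answer: L1[0]=1 -> L2[1][0]=92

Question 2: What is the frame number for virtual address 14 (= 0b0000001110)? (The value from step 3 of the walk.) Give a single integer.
vaddr = 14: l1_idx=0, l2_idx=0
L1[0] = 1; L2[1][0] = 92

Answer: 92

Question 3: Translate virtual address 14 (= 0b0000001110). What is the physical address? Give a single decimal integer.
vaddr = 14 = 0b0000001110
Split: l1_idx=0, l2_idx=0, offset=14
L1[0] = 1
L2[1][0] = 92
paddr = 92 * 16 + 14 = 1486

Answer: 1486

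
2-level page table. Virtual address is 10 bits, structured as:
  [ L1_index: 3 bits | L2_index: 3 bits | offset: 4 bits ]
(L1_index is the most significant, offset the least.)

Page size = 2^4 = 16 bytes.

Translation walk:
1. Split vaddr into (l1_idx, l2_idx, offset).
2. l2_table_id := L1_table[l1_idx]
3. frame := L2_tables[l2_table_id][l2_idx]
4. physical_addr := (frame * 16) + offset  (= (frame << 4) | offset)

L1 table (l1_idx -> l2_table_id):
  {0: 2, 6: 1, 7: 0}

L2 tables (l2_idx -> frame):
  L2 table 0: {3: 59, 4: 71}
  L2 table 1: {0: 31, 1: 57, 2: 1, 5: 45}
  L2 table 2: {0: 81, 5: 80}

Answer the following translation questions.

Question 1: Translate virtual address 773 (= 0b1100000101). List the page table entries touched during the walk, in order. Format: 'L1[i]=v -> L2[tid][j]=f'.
vaddr = 773 = 0b1100000101
Split: l1_idx=6, l2_idx=0, offset=5

Answer: L1[6]=1 -> L2[1][0]=31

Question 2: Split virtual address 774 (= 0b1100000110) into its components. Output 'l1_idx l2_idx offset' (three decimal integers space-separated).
Answer: 6 0 6

Derivation:
vaddr = 774 = 0b1100000110
  top 3 bits -> l1_idx = 6
  next 3 bits -> l2_idx = 0
  bottom 4 bits -> offset = 6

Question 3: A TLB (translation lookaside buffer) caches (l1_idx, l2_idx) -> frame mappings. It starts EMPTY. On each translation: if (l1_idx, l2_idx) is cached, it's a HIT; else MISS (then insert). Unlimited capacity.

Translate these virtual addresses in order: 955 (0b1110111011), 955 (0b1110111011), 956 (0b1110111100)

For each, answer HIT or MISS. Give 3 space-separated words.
Answer: MISS HIT HIT

Derivation:
vaddr=955: (7,3) not in TLB -> MISS, insert
vaddr=955: (7,3) in TLB -> HIT
vaddr=956: (7,3) in TLB -> HIT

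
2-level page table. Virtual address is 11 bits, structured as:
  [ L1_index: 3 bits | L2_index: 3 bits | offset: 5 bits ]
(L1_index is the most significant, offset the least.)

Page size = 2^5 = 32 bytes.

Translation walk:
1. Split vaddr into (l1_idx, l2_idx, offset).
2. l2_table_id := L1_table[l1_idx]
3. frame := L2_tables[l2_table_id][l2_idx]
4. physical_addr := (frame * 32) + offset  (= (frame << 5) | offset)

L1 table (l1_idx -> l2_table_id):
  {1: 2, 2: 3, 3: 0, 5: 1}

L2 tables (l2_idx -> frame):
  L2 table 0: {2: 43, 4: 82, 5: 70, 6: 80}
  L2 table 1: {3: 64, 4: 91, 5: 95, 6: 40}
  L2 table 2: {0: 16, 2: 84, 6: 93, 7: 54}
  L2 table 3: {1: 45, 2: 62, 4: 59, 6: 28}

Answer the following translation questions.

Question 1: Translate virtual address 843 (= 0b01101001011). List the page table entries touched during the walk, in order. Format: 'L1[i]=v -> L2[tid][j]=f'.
vaddr = 843 = 0b01101001011
Split: l1_idx=3, l2_idx=2, offset=11

Answer: L1[3]=0 -> L2[0][2]=43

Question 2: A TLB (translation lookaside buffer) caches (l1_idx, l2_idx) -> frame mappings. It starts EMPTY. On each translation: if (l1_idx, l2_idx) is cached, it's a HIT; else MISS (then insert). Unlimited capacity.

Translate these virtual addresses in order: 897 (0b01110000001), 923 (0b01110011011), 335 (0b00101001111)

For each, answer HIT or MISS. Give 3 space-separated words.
vaddr=897: (3,4) not in TLB -> MISS, insert
vaddr=923: (3,4) in TLB -> HIT
vaddr=335: (1,2) not in TLB -> MISS, insert

Answer: MISS HIT MISS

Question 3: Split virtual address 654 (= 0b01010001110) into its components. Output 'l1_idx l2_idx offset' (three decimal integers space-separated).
Answer: 2 4 14

Derivation:
vaddr = 654 = 0b01010001110
  top 3 bits -> l1_idx = 2
  next 3 bits -> l2_idx = 4
  bottom 5 bits -> offset = 14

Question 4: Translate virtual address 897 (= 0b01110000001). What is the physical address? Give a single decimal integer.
Answer: 2625

Derivation:
vaddr = 897 = 0b01110000001
Split: l1_idx=3, l2_idx=4, offset=1
L1[3] = 0
L2[0][4] = 82
paddr = 82 * 32 + 1 = 2625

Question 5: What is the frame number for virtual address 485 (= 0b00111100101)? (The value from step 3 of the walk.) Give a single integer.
vaddr = 485: l1_idx=1, l2_idx=7
L1[1] = 2; L2[2][7] = 54

Answer: 54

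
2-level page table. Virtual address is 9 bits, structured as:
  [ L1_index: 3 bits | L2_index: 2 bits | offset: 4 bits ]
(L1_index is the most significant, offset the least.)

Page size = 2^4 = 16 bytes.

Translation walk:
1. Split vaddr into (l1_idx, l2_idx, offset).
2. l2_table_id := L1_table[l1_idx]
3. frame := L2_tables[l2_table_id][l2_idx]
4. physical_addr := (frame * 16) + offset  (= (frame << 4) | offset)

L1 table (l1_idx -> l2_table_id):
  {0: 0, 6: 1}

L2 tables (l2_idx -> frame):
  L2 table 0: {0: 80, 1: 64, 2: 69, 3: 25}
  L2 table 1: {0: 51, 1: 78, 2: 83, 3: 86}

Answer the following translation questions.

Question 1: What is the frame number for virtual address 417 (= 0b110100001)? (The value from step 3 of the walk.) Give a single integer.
Answer: 83

Derivation:
vaddr = 417: l1_idx=6, l2_idx=2
L1[6] = 1; L2[1][2] = 83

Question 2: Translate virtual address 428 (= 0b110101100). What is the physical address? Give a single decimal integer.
vaddr = 428 = 0b110101100
Split: l1_idx=6, l2_idx=2, offset=12
L1[6] = 1
L2[1][2] = 83
paddr = 83 * 16 + 12 = 1340

Answer: 1340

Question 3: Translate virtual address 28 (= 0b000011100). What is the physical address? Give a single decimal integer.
vaddr = 28 = 0b000011100
Split: l1_idx=0, l2_idx=1, offset=12
L1[0] = 0
L2[0][1] = 64
paddr = 64 * 16 + 12 = 1036

Answer: 1036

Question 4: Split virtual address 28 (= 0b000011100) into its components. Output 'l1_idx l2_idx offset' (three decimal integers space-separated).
vaddr = 28 = 0b000011100
  top 3 bits -> l1_idx = 0
  next 2 bits -> l2_idx = 1
  bottom 4 bits -> offset = 12

Answer: 0 1 12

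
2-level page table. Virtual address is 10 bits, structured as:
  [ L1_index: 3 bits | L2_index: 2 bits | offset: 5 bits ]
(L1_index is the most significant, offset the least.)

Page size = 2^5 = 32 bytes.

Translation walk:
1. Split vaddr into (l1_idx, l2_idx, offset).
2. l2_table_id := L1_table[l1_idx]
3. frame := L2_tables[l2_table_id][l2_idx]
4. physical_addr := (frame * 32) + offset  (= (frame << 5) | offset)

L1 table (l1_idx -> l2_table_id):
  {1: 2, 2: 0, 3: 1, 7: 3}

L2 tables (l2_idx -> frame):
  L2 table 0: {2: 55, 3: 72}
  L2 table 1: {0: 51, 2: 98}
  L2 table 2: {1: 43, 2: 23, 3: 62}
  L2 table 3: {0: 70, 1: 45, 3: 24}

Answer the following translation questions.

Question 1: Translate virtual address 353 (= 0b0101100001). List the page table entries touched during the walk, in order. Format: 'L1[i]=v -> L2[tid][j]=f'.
vaddr = 353 = 0b0101100001
Split: l1_idx=2, l2_idx=3, offset=1

Answer: L1[2]=0 -> L2[0][3]=72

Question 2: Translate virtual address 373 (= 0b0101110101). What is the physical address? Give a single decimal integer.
Answer: 2325

Derivation:
vaddr = 373 = 0b0101110101
Split: l1_idx=2, l2_idx=3, offset=21
L1[2] = 0
L2[0][3] = 72
paddr = 72 * 32 + 21 = 2325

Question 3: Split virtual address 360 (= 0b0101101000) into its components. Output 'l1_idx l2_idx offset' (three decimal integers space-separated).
Answer: 2 3 8

Derivation:
vaddr = 360 = 0b0101101000
  top 3 bits -> l1_idx = 2
  next 2 bits -> l2_idx = 3
  bottom 5 bits -> offset = 8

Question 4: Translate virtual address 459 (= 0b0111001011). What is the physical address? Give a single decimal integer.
Answer: 3147

Derivation:
vaddr = 459 = 0b0111001011
Split: l1_idx=3, l2_idx=2, offset=11
L1[3] = 1
L2[1][2] = 98
paddr = 98 * 32 + 11 = 3147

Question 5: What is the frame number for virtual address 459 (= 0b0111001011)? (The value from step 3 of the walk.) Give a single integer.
vaddr = 459: l1_idx=3, l2_idx=2
L1[3] = 1; L2[1][2] = 98

Answer: 98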